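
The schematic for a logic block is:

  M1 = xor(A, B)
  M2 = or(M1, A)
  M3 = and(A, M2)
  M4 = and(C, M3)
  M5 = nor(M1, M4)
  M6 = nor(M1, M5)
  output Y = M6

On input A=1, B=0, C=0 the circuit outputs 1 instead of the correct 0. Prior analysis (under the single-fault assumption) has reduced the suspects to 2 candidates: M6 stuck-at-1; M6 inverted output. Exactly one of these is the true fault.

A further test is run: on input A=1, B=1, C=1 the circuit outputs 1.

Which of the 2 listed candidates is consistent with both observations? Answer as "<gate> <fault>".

M6 stuck-at-1

Evaluate each candidate on input A=1, B=1, C=1:
  M6 stuck-at-1: M1=0, M2=1, M3=1, M4=1, M5=0, M6=1 [stuck-at-1] → 1 — matches
  M6 inverted output: M1=0, M2=1, M3=1, M4=1, M5=0, M6=0 [inverted output] → 0 — eliminated
Only M6 stuck-at-1 reproduces the observed 1.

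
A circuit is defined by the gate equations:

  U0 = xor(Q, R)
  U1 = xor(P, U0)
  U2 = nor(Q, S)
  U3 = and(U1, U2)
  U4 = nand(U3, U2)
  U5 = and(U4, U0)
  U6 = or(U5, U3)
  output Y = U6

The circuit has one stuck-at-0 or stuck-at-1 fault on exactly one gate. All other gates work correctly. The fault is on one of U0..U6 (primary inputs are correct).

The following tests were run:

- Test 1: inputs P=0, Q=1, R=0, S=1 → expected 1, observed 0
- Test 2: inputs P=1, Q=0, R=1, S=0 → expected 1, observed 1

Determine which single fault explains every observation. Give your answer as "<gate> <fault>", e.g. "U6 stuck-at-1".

U0 stuck-at-0

Fault-free values for test 1 (P=0, Q=1, R=0, S=1): U0=1, U1=1, U2=0, U3=0, U4=1, U5=1, U6=1, giving Y=1. Observed 0.
Test 1: faults giving observed 0 are {U0 stuck-at-0, U4 stuck-at-0, U5 stuck-at-0, U6 stuck-at-0}.
Test 2 (P=1, Q=0, R=1, S=0): fault-free U0=1, U1=0, U2=1, U3=0, U4=1, U5=1, U6=1 → 1; observed 1. Eliminates U4 stuck-at-0, U5 stuck-at-0, U6 stuck-at-0.
Only U0 stuck-at-0 is consistent with every test.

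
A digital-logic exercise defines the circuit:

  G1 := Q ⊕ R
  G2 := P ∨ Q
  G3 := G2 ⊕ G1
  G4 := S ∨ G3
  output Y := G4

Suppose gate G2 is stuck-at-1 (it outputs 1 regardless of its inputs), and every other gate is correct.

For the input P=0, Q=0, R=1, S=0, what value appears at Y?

Propagate with G2 forced: G1=1, G2=1 [stuck-at-1], G3=0, G4=0.
So Y = 0. (Without the fault it would be 1.)

0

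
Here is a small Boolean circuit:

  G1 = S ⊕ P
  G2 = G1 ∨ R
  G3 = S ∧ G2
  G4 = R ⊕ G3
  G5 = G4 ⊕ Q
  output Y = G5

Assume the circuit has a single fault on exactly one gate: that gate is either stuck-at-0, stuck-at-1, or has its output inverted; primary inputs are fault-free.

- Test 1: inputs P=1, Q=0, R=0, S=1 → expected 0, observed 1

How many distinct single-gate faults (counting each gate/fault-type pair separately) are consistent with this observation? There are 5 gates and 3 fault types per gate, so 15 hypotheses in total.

10

Fault-free: G1=0, G2=0, G3=0, G4=0, G5=0 → 0. Observed 1.
  G1: stuck-at-1, inverted output ✓; others ✗
  G2: stuck-at-1, inverted output ✓; others ✗
  G3: stuck-at-1, inverted output ✓; others ✗
  G4: stuck-at-1, inverted output ✓; others ✗
  G5: stuck-at-1, inverted output ✓; others ✗
Consistent faults: {G1 stuck-at-1, G1 inverted output, G2 stuck-at-1, G2 inverted output, G3 stuck-at-1, G3 inverted output, G4 stuck-at-1, G4 inverted output, G5 stuck-at-1, G5 inverted output} — 10 in all.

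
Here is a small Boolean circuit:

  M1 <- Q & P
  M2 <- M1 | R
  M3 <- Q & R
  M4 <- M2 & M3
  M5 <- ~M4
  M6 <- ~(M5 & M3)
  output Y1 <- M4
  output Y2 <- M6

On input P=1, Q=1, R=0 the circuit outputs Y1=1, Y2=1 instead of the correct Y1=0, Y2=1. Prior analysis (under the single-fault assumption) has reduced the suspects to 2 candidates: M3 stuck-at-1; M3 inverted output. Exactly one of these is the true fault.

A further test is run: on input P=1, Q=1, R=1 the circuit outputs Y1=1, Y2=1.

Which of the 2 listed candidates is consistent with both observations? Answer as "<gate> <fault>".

Evaluate each candidate on input P=1, Q=1, R=1:
  M3 stuck-at-1: M1=1, M2=1, M3=1 [stuck-at-1], M4=1, M5=0, M6=1 → Y1=1, Y2=1 — matches
  M3 inverted output: M1=1, M2=1, M3=0 [inverted output], M4=0, M5=1, M6=1 → Y1=0, Y2=1 — eliminated
Only M3 stuck-at-1 reproduces the observed Y1=1, Y2=1.

M3 stuck-at-1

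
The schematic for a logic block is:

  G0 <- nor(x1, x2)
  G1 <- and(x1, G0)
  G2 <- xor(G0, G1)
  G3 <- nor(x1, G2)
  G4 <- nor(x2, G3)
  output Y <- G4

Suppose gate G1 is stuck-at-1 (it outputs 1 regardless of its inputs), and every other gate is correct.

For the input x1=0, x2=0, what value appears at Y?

0

Propagate with G1 forced: G0=1, G1=1 [stuck-at-1], G2=0, G3=1, G4=0.
So Y = 0. (Without the fault it would be 1.)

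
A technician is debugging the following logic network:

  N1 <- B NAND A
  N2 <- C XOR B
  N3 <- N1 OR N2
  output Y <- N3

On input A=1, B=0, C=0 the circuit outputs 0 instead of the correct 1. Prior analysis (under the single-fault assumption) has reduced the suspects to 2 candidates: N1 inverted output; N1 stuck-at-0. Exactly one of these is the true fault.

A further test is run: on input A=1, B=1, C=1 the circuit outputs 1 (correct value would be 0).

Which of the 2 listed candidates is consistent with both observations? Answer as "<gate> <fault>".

Evaluate each candidate on input A=1, B=1, C=1:
  N1 inverted output: N1=1 [inverted output], N2=0, N3=1 → 1 — matches
  N1 stuck-at-0: N1=0 [stuck-at-0], N2=0, N3=0 → 0 — eliminated
Only N1 inverted output reproduces the observed 1.

N1 inverted output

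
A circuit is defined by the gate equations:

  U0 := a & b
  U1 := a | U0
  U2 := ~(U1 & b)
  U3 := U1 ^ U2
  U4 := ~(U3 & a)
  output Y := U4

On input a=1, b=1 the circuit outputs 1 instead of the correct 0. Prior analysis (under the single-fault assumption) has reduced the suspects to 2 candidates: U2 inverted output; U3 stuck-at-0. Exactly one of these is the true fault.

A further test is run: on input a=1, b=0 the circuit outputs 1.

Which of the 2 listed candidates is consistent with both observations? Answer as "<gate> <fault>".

Evaluate each candidate on input a=1, b=0:
  U2 inverted output: U0=0, U1=1, U2=0 [inverted output], U3=1, U4=0 → 0 — eliminated
  U3 stuck-at-0: U0=0, U1=1, U2=1, U3=0 [stuck-at-0], U4=1 → 1 — matches
Only U3 stuck-at-0 reproduces the observed 1.

U3 stuck-at-0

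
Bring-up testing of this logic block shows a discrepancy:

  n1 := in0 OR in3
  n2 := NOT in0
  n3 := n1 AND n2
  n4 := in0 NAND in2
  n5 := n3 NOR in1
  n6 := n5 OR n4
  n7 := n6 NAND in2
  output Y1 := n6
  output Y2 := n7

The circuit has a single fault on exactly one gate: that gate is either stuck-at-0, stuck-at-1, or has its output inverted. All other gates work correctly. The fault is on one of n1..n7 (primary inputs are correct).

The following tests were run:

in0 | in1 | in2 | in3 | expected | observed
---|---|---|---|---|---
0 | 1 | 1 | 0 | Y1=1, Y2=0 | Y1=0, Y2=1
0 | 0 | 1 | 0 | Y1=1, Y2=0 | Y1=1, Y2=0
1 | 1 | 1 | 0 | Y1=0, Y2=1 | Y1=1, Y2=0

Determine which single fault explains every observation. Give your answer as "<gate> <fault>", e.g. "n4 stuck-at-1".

n4 inverted output

Fault-free values for test 1 (in0=0, in1=1, in2=1, in3=0): n1=0, n2=1, n3=0, n4=1, n5=0, n6=1, n7=0, giving Y1=1, Y2=0. Observed Y1=0, Y2=1.
Test 1: faults giving observed Y1=0, Y2=1 are {n4 stuck-at-0, n4 inverted output, n6 stuck-at-0, n6 inverted output}.
Test 2 (in0=0, in1=0, in2=1, in3=0): fault-free n1=0, n2=1, n3=0, n4=1, n5=1, n6=1, n7=0 → Y1=1, Y2=0; observed Y1=1, Y2=0. Eliminates n6 stuck-at-0, n6 inverted output.
Test 3 (in0=1, in1=1, in2=1, in3=0): fault-free n1=1, n2=0, n3=0, n4=0, n5=0, n6=0, n7=1 → Y1=0, Y2=1; observed Y1=1, Y2=0. Eliminates n4 stuck-at-0.
Only n4 inverted output is consistent with every test.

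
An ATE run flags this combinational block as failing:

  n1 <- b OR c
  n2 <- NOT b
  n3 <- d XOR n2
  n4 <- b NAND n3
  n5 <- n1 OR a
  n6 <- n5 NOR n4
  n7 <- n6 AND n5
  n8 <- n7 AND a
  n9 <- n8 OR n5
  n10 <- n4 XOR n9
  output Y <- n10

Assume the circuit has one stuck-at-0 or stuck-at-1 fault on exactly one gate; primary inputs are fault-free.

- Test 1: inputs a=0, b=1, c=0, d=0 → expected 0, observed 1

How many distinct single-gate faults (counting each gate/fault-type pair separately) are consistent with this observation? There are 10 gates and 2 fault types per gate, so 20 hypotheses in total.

7

Fault-free: n1=1, n2=0, n3=0, n4=1, n5=1, n6=0, n7=0, n8=0, n9=1, n10=0 → 0. Observed 1.
  n1: stuck-at-0 ✓; others ✗
  n2: stuck-at-1 ✓; others ✗
  n3: stuck-at-1 ✓; others ✗
  n4: stuck-at-0 ✓; others ✗
  n5: stuck-at-0 ✓; others ✗
  n6: none of the 2 fault types match ✗
  n7: none of the 2 fault types match ✗
  n8: none of the 2 fault types match ✗
  n9: stuck-at-0 ✓; others ✗
  n10: stuck-at-1 ✓; others ✗
Consistent faults: {n1 stuck-at-0, n2 stuck-at-1, n3 stuck-at-1, n4 stuck-at-0, n5 stuck-at-0, n9 stuck-at-0, n10 stuck-at-1} — 7 in all.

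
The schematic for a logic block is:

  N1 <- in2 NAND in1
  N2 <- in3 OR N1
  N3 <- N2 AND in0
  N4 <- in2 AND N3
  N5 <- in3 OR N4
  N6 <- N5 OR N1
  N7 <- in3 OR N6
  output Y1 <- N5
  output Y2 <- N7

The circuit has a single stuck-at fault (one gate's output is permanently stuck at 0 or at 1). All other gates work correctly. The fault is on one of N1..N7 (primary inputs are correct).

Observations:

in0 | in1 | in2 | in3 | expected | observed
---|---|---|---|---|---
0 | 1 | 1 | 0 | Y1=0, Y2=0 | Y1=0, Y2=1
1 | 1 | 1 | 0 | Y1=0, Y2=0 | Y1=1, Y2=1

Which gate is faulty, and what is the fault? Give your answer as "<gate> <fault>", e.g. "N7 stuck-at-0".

Fault-free values for test 1 (in0=0, in1=1, in2=1, in3=0): N1=0, N2=0, N3=0, N4=0, N5=0, N6=0, N7=0, giving Y1=0, Y2=0. Observed Y1=0, Y2=1.
Test 1: faults giving observed Y1=0, Y2=1 are {N1 stuck-at-1, N6 stuck-at-1, N7 stuck-at-1}.
Test 2 (in0=1, in1=1, in2=1, in3=0): fault-free N1=0, N2=0, N3=0, N4=0, N5=0, N6=0, N7=0 → Y1=0, Y2=0; observed Y1=1, Y2=1. Eliminates N6 stuck-at-1, N7 stuck-at-1.
Only N1 stuck-at-1 is consistent with every test.

N1 stuck-at-1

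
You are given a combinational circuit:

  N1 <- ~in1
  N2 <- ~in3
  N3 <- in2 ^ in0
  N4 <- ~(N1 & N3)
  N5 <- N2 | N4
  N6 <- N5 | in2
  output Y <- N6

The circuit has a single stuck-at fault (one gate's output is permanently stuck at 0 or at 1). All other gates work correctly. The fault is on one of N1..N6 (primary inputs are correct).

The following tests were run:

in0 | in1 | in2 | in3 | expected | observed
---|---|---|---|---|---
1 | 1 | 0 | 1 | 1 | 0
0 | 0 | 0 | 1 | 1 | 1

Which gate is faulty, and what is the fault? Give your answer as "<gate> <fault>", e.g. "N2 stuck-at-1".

N1 stuck-at-1

Fault-free values for test 1 (in0=1, in1=1, in2=0, in3=1): N1=0, N2=0, N3=1, N4=1, N5=1, N6=1, giving Y=1. Observed 0.
Test 1: faults giving observed 0 are {N1 stuck-at-1, N4 stuck-at-0, N5 stuck-at-0, N6 stuck-at-0}.
Test 2 (in0=0, in1=0, in2=0, in3=1): fault-free N1=1, N2=0, N3=0, N4=1, N5=1, N6=1 → 1; observed 1. Eliminates N4 stuck-at-0, N5 stuck-at-0, N6 stuck-at-0.
Only N1 stuck-at-1 is consistent with every test.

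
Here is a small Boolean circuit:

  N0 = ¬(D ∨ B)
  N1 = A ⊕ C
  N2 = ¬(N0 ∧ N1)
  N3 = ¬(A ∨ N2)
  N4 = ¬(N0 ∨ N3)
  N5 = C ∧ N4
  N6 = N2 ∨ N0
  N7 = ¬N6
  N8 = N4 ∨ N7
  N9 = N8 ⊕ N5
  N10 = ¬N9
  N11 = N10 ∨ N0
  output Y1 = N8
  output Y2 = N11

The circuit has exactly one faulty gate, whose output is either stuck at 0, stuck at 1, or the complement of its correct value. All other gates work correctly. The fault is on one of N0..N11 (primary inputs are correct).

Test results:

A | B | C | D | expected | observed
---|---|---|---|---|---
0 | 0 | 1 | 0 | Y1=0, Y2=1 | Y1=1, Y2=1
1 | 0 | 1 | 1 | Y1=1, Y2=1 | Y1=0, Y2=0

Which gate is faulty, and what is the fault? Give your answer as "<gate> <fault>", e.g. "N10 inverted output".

Fault-free values for test 1 (A=0, B=0, C=1, D=0): N0=1, N1=1, N2=0, N3=1, N4=0, N5=0, N6=1, N7=0, N8=0, N9=0, N10=1, N11=1, giving Y1=0, Y2=1. Observed Y1=1, Y2=1.
Test 1: faults giving observed Y1=1, Y2=1 are {N0 stuck-at-0, N0 inverted output, N4 stuck-at-1, N4 inverted output, N6 stuck-at-0, N6 inverted output, N7 stuck-at-1, N7 inverted output, N8 stuck-at-1, N8 inverted output}.
Test 2 (A=1, B=0, C=1, D=1): fault-free N0=0, N1=0, N2=1, N3=0, N4=1, N5=1, N6=1, N7=0, N8=1, N9=0, N10=1, N11=1 → Y1=1, Y2=1; observed Y1=0, Y2=0. Eliminates N0 stuck-at-0, N0 inverted output, N4 stuck-at-1, N4 inverted output, N6 stuck-at-0, N6 inverted output, N7 stuck-at-1, N7 inverted output, N8 stuck-at-1.
Only N8 inverted output is consistent with every test.

N8 inverted output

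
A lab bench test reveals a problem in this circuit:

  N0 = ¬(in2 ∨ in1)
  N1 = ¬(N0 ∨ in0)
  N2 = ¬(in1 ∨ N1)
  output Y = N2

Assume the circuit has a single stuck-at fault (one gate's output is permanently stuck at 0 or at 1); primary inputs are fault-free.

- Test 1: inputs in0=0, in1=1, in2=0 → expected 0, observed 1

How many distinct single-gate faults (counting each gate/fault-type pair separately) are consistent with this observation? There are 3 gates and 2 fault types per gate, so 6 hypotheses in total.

Fault-free: N0=0, N1=1, N2=0 → 0. Observed 1.
  N0 stuck-at-0: output 0 ✗
  N0 stuck-at-1: output 0 ✗
  N1 stuck-at-0: output 0 ✗
  N1 stuck-at-1: output 0 ✗
  N2 stuck-at-0: output 0 ✗
  N2 stuck-at-1: output 1 ✓
Consistent faults: {N2 stuck-at-1} — 1 in all.

1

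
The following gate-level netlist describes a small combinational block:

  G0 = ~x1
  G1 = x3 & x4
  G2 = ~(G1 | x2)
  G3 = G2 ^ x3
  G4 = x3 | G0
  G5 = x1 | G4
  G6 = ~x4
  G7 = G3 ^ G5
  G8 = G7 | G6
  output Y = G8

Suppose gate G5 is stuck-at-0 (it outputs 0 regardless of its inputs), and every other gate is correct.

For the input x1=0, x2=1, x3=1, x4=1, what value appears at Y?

Propagate with G5 forced: G0=1, G1=1, G2=0, G3=1, G4=1, G5=0 [stuck-at-0], G6=0, G7=1, G8=1.
So Y = 1. (Without the fault it would be 0.)

1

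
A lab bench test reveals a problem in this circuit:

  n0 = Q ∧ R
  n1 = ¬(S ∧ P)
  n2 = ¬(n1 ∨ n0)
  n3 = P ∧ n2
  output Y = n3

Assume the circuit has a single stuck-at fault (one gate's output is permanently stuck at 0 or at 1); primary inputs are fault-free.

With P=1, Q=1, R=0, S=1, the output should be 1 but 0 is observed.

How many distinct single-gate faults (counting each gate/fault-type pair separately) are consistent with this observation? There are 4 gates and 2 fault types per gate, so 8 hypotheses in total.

4

Fault-free: n0=0, n1=0, n2=1, n3=1 → 1. Observed 0.
  n0 stuck-at-0: output 1 ✗
  n0 stuck-at-1: output 0 ✓
  n1 stuck-at-0: output 1 ✗
  n1 stuck-at-1: output 0 ✓
  n2 stuck-at-0: output 0 ✓
  n2 stuck-at-1: output 1 ✗
  n3 stuck-at-0: output 0 ✓
  n3 stuck-at-1: output 1 ✗
Consistent faults: {n0 stuck-at-1, n1 stuck-at-1, n2 stuck-at-0, n3 stuck-at-0} — 4 in all.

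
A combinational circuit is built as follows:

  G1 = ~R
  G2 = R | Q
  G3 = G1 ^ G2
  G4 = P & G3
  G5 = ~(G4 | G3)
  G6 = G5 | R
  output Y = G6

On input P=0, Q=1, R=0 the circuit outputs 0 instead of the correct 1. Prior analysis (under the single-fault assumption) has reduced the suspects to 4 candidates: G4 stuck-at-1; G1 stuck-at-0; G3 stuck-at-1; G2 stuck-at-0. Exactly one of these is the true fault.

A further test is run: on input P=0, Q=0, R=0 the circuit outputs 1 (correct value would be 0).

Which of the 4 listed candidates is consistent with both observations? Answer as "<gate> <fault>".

G1 stuck-at-0

Evaluate each candidate on input P=0, Q=0, R=0:
  G4 stuck-at-1: G1=1, G2=0, G3=1, G4=1 [stuck-at-1], G5=0, G6=0 → 0 — eliminated
  G1 stuck-at-0: G1=0 [stuck-at-0], G2=0, G3=0, G4=0, G5=1, G6=1 → 1 — matches
  G3 stuck-at-1: G1=1, G2=0, G3=1 [stuck-at-1], G4=0, G5=0, G6=0 → 0 — eliminated
  G2 stuck-at-0: G1=1, G2=0 [stuck-at-0], G3=1, G4=0, G5=0, G6=0 → 0 — eliminated
Only G1 stuck-at-0 reproduces the observed 1.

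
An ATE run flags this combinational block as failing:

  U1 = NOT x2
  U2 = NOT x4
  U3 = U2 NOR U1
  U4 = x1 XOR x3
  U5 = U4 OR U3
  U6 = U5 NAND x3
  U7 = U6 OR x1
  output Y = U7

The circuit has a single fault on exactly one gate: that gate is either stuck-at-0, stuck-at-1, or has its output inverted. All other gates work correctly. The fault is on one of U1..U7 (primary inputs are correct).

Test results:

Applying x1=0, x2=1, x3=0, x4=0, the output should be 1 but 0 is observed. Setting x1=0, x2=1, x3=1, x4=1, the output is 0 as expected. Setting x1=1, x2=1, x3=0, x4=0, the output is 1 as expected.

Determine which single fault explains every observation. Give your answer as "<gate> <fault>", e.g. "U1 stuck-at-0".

Fault-free values for test 1 (x1=0, x2=1, x3=0, x4=0): U1=0, U2=1, U3=0, U4=0, U5=0, U6=1, U7=1, giving Y=1. Observed 0.
Test 1: faults giving observed 0 are {U6 stuck-at-0, U6 inverted output, U7 stuck-at-0, U7 inverted output}.
Test 2 (x1=0, x2=1, x3=1, x4=1): fault-free U1=0, U2=0, U3=1, U4=1, U5=1, U6=0, U7=0 → 0; observed 0. Eliminates U6 inverted output, U7 inverted output.
Test 3 (x1=1, x2=1, x3=0, x4=0): fault-free U1=0, U2=1, U3=0, U4=1, U5=1, U6=1, U7=1 → 1; observed 1. Eliminates U7 stuck-at-0.
Only U6 stuck-at-0 is consistent with every test.

U6 stuck-at-0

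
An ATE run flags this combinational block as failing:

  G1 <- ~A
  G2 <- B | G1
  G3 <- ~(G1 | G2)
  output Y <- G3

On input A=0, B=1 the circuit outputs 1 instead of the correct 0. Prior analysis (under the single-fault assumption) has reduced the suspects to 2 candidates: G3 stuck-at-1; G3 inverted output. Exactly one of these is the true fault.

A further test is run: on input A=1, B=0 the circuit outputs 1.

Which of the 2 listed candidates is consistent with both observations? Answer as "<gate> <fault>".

G3 stuck-at-1

Evaluate each candidate on input A=1, B=0:
  G3 stuck-at-1: G1=0, G2=0, G3=1 [stuck-at-1] → 1 — matches
  G3 inverted output: G1=0, G2=0, G3=0 [inverted output] → 0 — eliminated
Only G3 stuck-at-1 reproduces the observed 1.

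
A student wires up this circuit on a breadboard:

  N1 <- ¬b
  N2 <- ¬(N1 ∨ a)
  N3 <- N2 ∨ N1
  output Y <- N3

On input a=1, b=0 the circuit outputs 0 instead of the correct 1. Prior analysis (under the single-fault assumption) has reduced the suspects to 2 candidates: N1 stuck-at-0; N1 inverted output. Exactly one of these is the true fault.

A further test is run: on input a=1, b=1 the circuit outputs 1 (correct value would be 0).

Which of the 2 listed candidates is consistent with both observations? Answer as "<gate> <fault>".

Evaluate each candidate on input a=1, b=1:
  N1 stuck-at-0: N1=0 [stuck-at-0], N2=0, N3=0 → 0 — eliminated
  N1 inverted output: N1=1 [inverted output], N2=0, N3=1 → 1 — matches
Only N1 inverted output reproduces the observed 1.

N1 inverted output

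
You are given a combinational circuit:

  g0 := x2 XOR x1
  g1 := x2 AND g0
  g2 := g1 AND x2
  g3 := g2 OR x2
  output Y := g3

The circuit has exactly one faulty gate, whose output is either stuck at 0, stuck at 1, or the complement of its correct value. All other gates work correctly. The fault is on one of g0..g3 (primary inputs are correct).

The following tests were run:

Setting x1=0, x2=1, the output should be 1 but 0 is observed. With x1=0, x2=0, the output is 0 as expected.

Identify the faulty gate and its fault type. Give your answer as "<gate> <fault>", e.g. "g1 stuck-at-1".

g3 stuck-at-0

Fault-free values for test 1 (x1=0, x2=1): g0=1, g1=1, g2=1, g3=1, giving Y=1. Observed 0.
Test 1: faults giving observed 0 are {g3 stuck-at-0, g3 inverted output}.
Test 2 (x1=0, x2=0): fault-free g0=0, g1=0, g2=0, g3=0 → 0; observed 0. Eliminates g3 inverted output.
Only g3 stuck-at-0 is consistent with every test.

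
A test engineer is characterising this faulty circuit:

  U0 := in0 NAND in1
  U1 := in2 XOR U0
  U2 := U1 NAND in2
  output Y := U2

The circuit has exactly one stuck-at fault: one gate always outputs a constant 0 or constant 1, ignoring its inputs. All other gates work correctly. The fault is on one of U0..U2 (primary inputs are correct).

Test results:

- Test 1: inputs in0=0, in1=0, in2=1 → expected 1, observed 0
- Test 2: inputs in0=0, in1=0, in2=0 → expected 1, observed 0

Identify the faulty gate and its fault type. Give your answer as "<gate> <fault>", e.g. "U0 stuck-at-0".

Fault-free values for test 1 (in0=0, in1=0, in2=1): U0=1, U1=0, U2=1, giving Y=1. Observed 0.
Test 1: faults giving observed 0 are {U0 stuck-at-0, U1 stuck-at-1, U2 stuck-at-0}.
Test 2 (in0=0, in1=0, in2=0): fault-free U0=1, U1=1, U2=1 → 1; observed 0. Eliminates U0 stuck-at-0, U1 stuck-at-1.
Only U2 stuck-at-0 is consistent with every test.

U2 stuck-at-0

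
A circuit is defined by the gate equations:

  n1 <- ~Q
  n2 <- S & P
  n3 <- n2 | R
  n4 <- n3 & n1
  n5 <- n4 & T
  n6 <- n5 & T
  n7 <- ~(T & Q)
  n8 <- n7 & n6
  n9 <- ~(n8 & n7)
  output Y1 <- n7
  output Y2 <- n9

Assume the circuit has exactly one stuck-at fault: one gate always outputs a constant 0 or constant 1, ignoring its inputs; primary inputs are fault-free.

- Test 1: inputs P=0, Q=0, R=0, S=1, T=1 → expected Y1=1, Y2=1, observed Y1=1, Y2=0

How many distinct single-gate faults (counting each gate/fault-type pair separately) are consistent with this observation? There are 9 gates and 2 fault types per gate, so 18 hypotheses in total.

Fault-free: n1=1, n2=0, n3=0, n4=0, n5=0, n6=0, n7=1, n8=0, n9=1 → Y1=1, Y2=1. Observed Y1=1, Y2=0.
  n1: none of the 2 fault types match ✗
  n2: stuck-at-1 ✓; others ✗
  n3: stuck-at-1 ✓; others ✗
  n4: stuck-at-1 ✓; others ✗
  n5: stuck-at-1 ✓; others ✗
  n6: stuck-at-1 ✓; others ✗
  n7: none of the 2 fault types match ✗
  n8: stuck-at-1 ✓; others ✗
  n9: stuck-at-0 ✓; others ✗
Consistent faults: {n2 stuck-at-1, n3 stuck-at-1, n4 stuck-at-1, n5 stuck-at-1, n6 stuck-at-1, n8 stuck-at-1, n9 stuck-at-0} — 7 in all.

7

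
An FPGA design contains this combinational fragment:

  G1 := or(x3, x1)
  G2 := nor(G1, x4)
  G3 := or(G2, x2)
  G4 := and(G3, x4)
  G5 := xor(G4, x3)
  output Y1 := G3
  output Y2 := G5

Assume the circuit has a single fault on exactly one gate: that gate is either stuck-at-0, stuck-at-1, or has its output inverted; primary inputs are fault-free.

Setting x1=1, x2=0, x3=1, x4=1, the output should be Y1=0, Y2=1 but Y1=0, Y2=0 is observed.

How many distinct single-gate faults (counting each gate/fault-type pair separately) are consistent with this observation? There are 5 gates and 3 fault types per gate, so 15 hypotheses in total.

Fault-free: G1=1, G2=0, G3=0, G4=0, G5=1 → Y1=0, Y2=1. Observed Y1=0, Y2=0.
  G1: none of the 3 fault types match ✗
  G2: none of the 3 fault types match ✗
  G3: none of the 3 fault types match ✗
  G4: stuck-at-1, inverted output ✓; others ✗
  G5: stuck-at-0, inverted output ✓; others ✗
Consistent faults: {G4 stuck-at-1, G4 inverted output, G5 stuck-at-0, G5 inverted output} — 4 in all.

4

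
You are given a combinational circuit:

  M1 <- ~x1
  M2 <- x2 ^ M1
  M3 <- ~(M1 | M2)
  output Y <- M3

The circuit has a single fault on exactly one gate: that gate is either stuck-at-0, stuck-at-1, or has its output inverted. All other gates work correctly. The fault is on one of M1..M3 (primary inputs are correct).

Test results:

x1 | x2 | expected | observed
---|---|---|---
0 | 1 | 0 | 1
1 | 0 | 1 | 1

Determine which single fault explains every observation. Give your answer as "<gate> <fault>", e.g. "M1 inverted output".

M3 stuck-at-1

Fault-free values for test 1 (x1=0, x2=1): M1=1, M2=0, M3=0, giving Y=0. Observed 1.
Test 1: faults giving observed 1 are {M3 stuck-at-1, M3 inverted output}.
Test 2 (x1=1, x2=0): fault-free M1=0, M2=0, M3=1 → 1; observed 1. Eliminates M3 inverted output.
Only M3 stuck-at-1 is consistent with every test.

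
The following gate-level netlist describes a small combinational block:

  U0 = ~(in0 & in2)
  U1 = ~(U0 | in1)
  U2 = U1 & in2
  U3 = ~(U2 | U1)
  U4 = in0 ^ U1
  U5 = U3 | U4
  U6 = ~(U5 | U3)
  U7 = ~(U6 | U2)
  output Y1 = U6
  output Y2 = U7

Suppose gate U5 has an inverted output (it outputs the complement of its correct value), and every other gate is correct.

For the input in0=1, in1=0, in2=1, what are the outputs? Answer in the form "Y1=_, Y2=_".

Propagate with U5 forced: U0=0, U1=1, U2=1, U3=0, U4=0, U5=1 [inverted output], U6=0, U7=0.
So the outputs are Y1=0, Y2=0. (Without the fault they would be Y1=1, Y2=0.)

Y1=0, Y2=0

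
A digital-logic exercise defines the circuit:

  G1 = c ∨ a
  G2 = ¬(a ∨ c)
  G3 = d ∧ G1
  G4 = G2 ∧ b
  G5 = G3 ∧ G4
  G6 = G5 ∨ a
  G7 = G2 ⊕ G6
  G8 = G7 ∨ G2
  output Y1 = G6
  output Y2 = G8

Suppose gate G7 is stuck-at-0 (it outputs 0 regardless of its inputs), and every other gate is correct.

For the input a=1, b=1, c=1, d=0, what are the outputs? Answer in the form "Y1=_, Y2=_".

Y1=1, Y2=0

Propagate with G7 forced: G1=1, G2=0, G3=0, G4=0, G5=0, G6=1, G7=0 [stuck-at-0], G8=0.
So the outputs are Y1=1, Y2=0. (Without the fault they would be Y1=1, Y2=1.)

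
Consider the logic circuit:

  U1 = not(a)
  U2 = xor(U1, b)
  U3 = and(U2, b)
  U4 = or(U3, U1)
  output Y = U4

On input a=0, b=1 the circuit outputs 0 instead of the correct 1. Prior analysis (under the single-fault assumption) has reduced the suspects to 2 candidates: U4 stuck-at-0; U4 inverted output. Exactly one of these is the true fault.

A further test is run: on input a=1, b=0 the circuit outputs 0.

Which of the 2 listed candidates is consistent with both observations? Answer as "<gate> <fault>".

U4 stuck-at-0

Evaluate each candidate on input a=1, b=0:
  U4 stuck-at-0: U1=0, U2=0, U3=0, U4=0 [stuck-at-0] → 0 — matches
  U4 inverted output: U1=0, U2=0, U3=0, U4=1 [inverted output] → 1 — eliminated
Only U4 stuck-at-0 reproduces the observed 0.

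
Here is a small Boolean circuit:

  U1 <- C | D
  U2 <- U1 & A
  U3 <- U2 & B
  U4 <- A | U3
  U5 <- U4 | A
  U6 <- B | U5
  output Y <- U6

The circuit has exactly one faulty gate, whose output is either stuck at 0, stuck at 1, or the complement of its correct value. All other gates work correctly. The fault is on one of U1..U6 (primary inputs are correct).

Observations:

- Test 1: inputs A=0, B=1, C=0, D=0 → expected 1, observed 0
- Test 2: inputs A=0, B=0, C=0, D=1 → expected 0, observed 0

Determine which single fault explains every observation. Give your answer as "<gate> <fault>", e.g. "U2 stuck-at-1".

U6 stuck-at-0

Fault-free values for test 1 (A=0, B=1, C=0, D=0): U1=0, U2=0, U3=0, U4=0, U5=0, U6=1, giving Y=1. Observed 0.
Test 1: faults giving observed 0 are {U6 stuck-at-0, U6 inverted output}.
Test 2 (A=0, B=0, C=0, D=1): fault-free U1=1, U2=0, U3=0, U4=0, U5=0, U6=0 → 0; observed 0. Eliminates U6 inverted output.
Only U6 stuck-at-0 is consistent with every test.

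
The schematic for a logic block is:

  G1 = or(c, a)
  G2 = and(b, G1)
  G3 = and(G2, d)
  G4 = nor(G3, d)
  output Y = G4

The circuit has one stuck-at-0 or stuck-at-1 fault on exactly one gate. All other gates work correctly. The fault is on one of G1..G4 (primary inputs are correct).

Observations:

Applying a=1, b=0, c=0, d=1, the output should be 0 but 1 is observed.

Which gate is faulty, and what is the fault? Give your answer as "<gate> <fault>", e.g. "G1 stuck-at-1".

G4 stuck-at-1

Fault-free values for test 1 (a=1, b=0, c=0, d=1): G1=1, G2=0, G3=0, G4=0, giving Y=0. Observed 1.
Test 1: faults giving observed 1 are {G4 stuck-at-1}.
Only G4 stuck-at-1 is consistent with every test.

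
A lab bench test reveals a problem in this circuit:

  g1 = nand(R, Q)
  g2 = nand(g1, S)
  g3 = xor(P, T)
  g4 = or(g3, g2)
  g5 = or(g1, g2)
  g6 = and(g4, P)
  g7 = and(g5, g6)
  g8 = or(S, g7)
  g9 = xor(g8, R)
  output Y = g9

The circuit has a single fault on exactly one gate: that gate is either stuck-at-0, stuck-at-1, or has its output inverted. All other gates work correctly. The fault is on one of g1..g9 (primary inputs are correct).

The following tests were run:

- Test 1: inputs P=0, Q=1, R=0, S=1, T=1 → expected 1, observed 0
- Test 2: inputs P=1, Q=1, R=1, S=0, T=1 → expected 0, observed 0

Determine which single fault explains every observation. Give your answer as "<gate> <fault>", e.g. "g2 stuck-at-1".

g9 stuck-at-0

Fault-free values for test 1 (P=0, Q=1, R=0, S=1, T=1): g1=1, g2=0, g3=1, g4=1, g5=1, g6=0, g7=0, g8=1, g9=1, giving Y=1. Observed 0.
Test 1: faults giving observed 0 are {g8 stuck-at-0, g8 inverted output, g9 stuck-at-0, g9 inverted output}.
Test 2 (P=1, Q=1, R=1, S=0, T=1): fault-free g1=0, g2=1, g3=0, g4=1, g5=1, g6=1, g7=1, g8=1, g9=0 → 0; observed 0. Eliminates g8 stuck-at-0, g8 inverted output, g9 inverted output.
Only g9 stuck-at-0 is consistent with every test.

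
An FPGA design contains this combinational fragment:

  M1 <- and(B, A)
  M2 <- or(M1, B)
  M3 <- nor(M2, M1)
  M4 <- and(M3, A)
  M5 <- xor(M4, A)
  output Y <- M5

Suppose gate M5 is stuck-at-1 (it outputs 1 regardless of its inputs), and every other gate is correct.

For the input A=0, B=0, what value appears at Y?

1

Propagate with M5 forced: M1=0, M2=0, M3=1, M4=0, M5=1 [stuck-at-1].
So Y = 1. (Without the fault it would be 0.)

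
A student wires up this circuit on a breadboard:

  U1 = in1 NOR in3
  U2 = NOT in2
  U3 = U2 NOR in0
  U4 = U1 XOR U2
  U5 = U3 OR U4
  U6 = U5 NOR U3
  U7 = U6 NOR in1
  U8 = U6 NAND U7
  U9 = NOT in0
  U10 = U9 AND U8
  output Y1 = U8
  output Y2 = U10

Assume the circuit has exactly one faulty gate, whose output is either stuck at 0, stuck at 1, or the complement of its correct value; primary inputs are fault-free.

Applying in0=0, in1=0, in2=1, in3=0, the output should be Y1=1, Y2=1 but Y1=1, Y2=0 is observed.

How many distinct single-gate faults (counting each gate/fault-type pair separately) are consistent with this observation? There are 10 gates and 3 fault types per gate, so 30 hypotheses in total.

Fault-free: U1=1, U2=0, U3=1, U4=1, U5=1, U6=0, U7=1, U8=1, U9=1, U10=1 → Y1=1, Y2=1. Observed Y1=1, Y2=0.
  U1: none of the 3 fault types match ✗
  U2: none of the 3 fault types match ✗
  U3: none of the 3 fault types match ✗
  U4: none of the 3 fault types match ✗
  U5: none of the 3 fault types match ✗
  U6: none of the 3 fault types match ✗
  U7: none of the 3 fault types match ✗
  U8: none of the 3 fault types match ✗
  U9: stuck-at-0, inverted output ✓; others ✗
  U10: stuck-at-0, inverted output ✓; others ✗
Consistent faults: {U9 stuck-at-0, U9 inverted output, U10 stuck-at-0, U10 inverted output} — 4 in all.

4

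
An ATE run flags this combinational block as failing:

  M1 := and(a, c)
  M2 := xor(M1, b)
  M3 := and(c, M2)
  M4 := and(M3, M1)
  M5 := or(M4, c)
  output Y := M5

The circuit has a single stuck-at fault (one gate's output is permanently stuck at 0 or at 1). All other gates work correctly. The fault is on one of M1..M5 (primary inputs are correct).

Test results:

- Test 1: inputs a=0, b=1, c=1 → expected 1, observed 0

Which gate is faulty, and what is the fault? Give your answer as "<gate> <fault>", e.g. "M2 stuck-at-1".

M5 stuck-at-0

Fault-free values for test 1 (a=0, b=1, c=1): M1=0, M2=1, M3=1, M4=0, M5=1, giving Y=1. Observed 0.
Test 1: faults giving observed 0 are {M5 stuck-at-0}.
Only M5 stuck-at-0 is consistent with every test.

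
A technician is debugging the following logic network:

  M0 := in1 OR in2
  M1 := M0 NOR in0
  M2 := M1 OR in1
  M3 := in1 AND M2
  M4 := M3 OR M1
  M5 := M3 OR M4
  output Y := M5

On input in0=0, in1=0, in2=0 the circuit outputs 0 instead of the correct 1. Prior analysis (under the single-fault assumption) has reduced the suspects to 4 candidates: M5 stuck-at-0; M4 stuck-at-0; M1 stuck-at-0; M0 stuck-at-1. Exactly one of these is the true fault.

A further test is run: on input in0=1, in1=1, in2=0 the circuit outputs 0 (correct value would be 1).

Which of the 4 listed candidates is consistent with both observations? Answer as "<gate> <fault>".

M5 stuck-at-0

Evaluate each candidate on input in0=1, in1=1, in2=0:
  M5 stuck-at-0: M0=1, M1=0, M2=1, M3=1, M4=1, M5=0 [stuck-at-0] → 0 — matches
  M4 stuck-at-0: M0=1, M1=0, M2=1, M3=1, M4=0 [stuck-at-0], M5=1 → 1 — eliminated
  M1 stuck-at-0: M0=1, M1=0 [stuck-at-0], M2=1, M3=1, M4=1, M5=1 → 1 — eliminated
  M0 stuck-at-1: M0=1 [stuck-at-1], M1=0, M2=1, M3=1, M4=1, M5=1 → 1 — eliminated
Only M5 stuck-at-0 reproduces the observed 0.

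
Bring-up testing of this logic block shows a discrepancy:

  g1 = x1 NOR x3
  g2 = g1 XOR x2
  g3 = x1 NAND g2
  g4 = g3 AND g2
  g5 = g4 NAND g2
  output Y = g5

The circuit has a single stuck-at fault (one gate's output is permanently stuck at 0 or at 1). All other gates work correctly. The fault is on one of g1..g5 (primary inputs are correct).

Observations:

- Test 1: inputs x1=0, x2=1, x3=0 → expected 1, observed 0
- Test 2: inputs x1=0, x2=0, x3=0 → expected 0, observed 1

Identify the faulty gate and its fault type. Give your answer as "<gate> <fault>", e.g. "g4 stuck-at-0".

Fault-free values for test 1 (x1=0, x2=1, x3=0): g1=1, g2=0, g3=1, g4=0, g5=1, giving Y=1. Observed 0.
Test 1: faults giving observed 0 are {g1 stuck-at-0, g2 stuck-at-1, g5 stuck-at-0}.
Test 2 (x1=0, x2=0, x3=0): fault-free g1=1, g2=1, g3=1, g4=1, g5=0 → 0; observed 1. Eliminates g2 stuck-at-1, g5 stuck-at-0.
Only g1 stuck-at-0 is consistent with every test.

g1 stuck-at-0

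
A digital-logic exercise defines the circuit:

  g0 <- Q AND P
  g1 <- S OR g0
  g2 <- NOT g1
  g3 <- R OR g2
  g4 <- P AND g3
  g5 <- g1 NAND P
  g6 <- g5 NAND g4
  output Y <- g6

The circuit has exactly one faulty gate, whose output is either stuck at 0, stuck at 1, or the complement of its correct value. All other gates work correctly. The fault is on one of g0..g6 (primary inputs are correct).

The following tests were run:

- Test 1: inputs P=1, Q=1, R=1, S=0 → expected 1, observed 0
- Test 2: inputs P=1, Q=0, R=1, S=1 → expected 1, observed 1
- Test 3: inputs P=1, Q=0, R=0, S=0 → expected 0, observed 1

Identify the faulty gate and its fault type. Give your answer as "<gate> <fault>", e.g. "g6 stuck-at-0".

g0 inverted output

Fault-free values for test 1 (P=1, Q=1, R=1, S=0): g0=1, g1=1, g2=0, g3=1, g4=1, g5=0, g6=1, giving Y=1. Observed 0.
Test 1: faults giving observed 0 are {g0 stuck-at-0, g0 inverted output, g1 stuck-at-0, g1 inverted output, g5 stuck-at-1, g5 inverted output, g6 stuck-at-0, g6 inverted output}.
Test 2 (P=1, Q=0, R=1, S=1): fault-free g0=0, g1=1, g2=0, g3=1, g4=1, g5=0, g6=1 → 1; observed 1. Eliminates g1 stuck-at-0, g1 inverted output, g5 stuck-at-1, g5 inverted output, g6 stuck-at-0, g6 inverted output.
Test 3 (P=1, Q=0, R=0, S=0): fault-free g0=0, g1=0, g2=1, g3=1, g4=1, g5=1, g6=0 → 0; observed 1. Eliminates g0 stuck-at-0.
Only g0 inverted output is consistent with every test.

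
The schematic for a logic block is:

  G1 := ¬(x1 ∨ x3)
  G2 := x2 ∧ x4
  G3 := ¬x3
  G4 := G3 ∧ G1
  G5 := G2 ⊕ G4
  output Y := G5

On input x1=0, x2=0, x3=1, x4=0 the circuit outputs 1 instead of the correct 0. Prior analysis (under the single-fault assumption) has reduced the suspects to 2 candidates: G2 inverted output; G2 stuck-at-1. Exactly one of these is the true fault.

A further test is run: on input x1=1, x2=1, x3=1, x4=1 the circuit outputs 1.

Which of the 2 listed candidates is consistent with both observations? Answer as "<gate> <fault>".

G2 stuck-at-1

Evaluate each candidate on input x1=1, x2=1, x3=1, x4=1:
  G2 inverted output: G1=0, G2=0 [inverted output], G3=0, G4=0, G5=0 → 0 — eliminated
  G2 stuck-at-1: G1=0, G2=1 [stuck-at-1], G3=0, G4=0, G5=1 → 1 — matches
Only G2 stuck-at-1 reproduces the observed 1.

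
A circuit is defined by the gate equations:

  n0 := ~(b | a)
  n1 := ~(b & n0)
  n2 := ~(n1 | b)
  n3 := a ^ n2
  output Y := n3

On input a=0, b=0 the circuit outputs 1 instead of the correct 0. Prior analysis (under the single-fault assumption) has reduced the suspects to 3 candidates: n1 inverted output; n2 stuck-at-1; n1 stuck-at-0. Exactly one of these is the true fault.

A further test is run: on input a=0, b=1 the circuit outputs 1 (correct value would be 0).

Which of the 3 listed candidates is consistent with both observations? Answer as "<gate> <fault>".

Evaluate each candidate on input a=0, b=1:
  n1 inverted output: n0=0, n1=0 [inverted output], n2=0, n3=0 → 0 — eliminated
  n2 stuck-at-1: n0=0, n1=1, n2=1 [stuck-at-1], n3=1 → 1 — matches
  n1 stuck-at-0: n0=0, n1=0 [stuck-at-0], n2=0, n3=0 → 0 — eliminated
Only n2 stuck-at-1 reproduces the observed 1.

n2 stuck-at-1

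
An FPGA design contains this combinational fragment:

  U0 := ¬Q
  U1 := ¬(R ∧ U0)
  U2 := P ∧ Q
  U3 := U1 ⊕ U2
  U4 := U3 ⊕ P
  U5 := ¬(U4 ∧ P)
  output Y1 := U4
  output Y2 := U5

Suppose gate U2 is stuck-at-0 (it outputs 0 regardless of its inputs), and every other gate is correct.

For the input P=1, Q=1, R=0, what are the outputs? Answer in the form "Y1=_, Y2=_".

Propagate with U2 forced: U0=0, U1=1, U2=0 [stuck-at-0], U3=1, U4=0, U5=1.
So the outputs are Y1=0, Y2=1. (Without the fault they would be Y1=1, Y2=0.)

Y1=0, Y2=1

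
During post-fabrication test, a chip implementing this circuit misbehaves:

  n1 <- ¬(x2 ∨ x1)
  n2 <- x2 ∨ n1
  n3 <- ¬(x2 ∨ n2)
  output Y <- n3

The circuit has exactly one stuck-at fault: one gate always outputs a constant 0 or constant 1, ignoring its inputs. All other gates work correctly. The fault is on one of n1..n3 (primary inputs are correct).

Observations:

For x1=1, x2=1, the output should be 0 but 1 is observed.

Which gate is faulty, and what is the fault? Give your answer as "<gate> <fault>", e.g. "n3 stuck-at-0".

Fault-free values for test 1 (x1=1, x2=1): n1=0, n2=1, n3=0, giving Y=0. Observed 1.
Test 1: faults giving observed 1 are {n3 stuck-at-1}.
Only n3 stuck-at-1 is consistent with every test.

n3 stuck-at-1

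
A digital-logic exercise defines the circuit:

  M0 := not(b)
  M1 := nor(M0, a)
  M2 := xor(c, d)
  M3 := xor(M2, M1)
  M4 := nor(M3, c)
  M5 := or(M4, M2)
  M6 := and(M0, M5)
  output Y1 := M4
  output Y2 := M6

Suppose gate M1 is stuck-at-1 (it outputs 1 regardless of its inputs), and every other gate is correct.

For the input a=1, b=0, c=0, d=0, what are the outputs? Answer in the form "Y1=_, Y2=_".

Propagate with M1 forced: M0=1, M1=1 [stuck-at-1], M2=0, M3=1, M4=0, M5=0, M6=0.
So the outputs are Y1=0, Y2=0. (Without the fault they would be Y1=1, Y2=1.)

Y1=0, Y2=0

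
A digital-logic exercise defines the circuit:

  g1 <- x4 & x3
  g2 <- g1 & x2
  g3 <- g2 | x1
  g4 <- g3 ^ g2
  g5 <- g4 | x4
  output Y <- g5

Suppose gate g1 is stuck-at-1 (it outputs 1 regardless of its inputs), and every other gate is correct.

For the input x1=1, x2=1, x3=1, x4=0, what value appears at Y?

0

Propagate with g1 forced: g1=1 [stuck-at-1], g2=1, g3=1, g4=0, g5=0.
So Y = 0. (Without the fault it would be 1.)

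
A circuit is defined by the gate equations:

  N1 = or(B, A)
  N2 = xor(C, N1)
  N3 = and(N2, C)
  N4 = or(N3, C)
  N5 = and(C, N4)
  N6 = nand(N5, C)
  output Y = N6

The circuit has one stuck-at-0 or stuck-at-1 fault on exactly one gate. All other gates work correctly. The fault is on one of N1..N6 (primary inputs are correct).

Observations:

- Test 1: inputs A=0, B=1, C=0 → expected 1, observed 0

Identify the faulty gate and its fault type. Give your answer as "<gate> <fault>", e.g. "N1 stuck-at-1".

Fault-free values for test 1 (A=0, B=1, C=0): N1=1, N2=1, N3=0, N4=0, N5=0, N6=1, giving Y=1. Observed 0.
Test 1: faults giving observed 0 are {N6 stuck-at-0}.
Only N6 stuck-at-0 is consistent with every test.

N6 stuck-at-0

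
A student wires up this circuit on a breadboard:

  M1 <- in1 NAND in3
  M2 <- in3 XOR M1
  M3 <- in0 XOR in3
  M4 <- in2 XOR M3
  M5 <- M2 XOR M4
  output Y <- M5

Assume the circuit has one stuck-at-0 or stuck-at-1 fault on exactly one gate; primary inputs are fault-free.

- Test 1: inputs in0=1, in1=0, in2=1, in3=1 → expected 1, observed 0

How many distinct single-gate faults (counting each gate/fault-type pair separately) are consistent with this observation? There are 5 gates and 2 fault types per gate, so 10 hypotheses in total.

5

Fault-free: M1=1, M2=0, M3=0, M4=1, M5=1 → 1. Observed 0.
  M1 stuck-at-0: output 0 ✓
  M1 stuck-at-1: output 1 ✗
  M2 stuck-at-0: output 1 ✗
  M2 stuck-at-1: output 0 ✓
  M3 stuck-at-0: output 1 ✗
  M3 stuck-at-1: output 0 ✓
  M4 stuck-at-0: output 0 ✓
  M4 stuck-at-1: output 1 ✗
  M5 stuck-at-0: output 0 ✓
  M5 stuck-at-1: output 1 ✗
Consistent faults: {M1 stuck-at-0, M2 stuck-at-1, M3 stuck-at-1, M4 stuck-at-0, M5 stuck-at-0} — 5 in all.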